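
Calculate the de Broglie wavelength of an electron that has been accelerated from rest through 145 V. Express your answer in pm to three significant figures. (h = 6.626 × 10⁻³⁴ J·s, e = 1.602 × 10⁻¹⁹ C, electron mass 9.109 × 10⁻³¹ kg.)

λ = 102 pm

KE = eV = 1.602 × 10⁻¹⁹ × 145.0 = 2.323 × 10⁻¹⁷ J.
p = √(2mKE) = √(2 × 9.109 × 10⁻³¹ × 2.323 × 10⁻¹⁷) = 6.505 × 10⁻²⁴ kg·m/s.
λ = h/p = 6.626 × 10⁻³⁴ / 6.505 × 10⁻²⁴ = 1.02 × 10⁻¹⁰ m = 102 pm.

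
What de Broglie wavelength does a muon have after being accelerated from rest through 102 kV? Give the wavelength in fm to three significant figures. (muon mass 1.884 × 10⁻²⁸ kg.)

KE = eV = 1.602 × 10⁻¹⁹ × 1.020 × 10⁵ = 1.634 × 10⁻¹⁴ J.
p = √(2mKE) = √(2 × 1.884 × 10⁻²⁸ × 1.634 × 10⁻¹⁴) = 2.481 × 10⁻²¹ kg·m/s.
λ = h/p = 6.626 × 10⁻³⁴ / 2.481 × 10⁻²¹ = 2.67 × 10⁻¹³ m = 267 fm.

λ = 267 fm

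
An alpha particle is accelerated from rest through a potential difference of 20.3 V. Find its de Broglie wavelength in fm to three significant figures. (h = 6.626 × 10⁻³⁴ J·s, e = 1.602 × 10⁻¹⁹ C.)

KE = 2eV = 2 × 1.602 × 10⁻¹⁹ × 20.30 = 6.504 × 10⁻¹⁸ J.
p = √(2mKE) = √(2 × 6.645 × 10⁻²⁷ × 6.504 × 10⁻¹⁸) = 2.940 × 10⁻²² kg·m/s.
λ = h/p = 6.626 × 10⁻³⁴ / 2.940 × 10⁻²² = 2.25 × 10⁻¹² m = 2250 fm.

λ = 2250 fm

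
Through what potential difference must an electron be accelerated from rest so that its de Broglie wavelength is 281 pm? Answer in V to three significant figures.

V = 19.1 V

p = h/λ = 6.626 × 10⁻³⁴ / 2.810 × 10⁻¹⁰ = 2.358 × 10⁻²⁴ kg·m/s.
KE = p²/(2m) = 3.052 × 10⁻¹⁸ J.
V = KE/e = 3.052 × 10⁻¹⁸ / (1.602 × 10⁻¹⁹) = 19.1 V.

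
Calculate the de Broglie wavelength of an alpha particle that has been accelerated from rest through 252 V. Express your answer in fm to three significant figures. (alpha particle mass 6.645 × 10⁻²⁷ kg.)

λ = 640 fm

KE = 2eV = 2 × 1.602 × 10⁻¹⁹ × 252.0 = 8.074 × 10⁻¹⁷ J.
p = √(2mKE) = √(2 × 6.645 × 10⁻²⁷ × 8.074 × 10⁻¹⁷) = 1.036 × 10⁻²¹ kg·m/s.
λ = h/p = 6.626 × 10⁻³⁴ / 1.036 × 10⁻²¹ = 6.40 × 10⁻¹³ m = 640 fm.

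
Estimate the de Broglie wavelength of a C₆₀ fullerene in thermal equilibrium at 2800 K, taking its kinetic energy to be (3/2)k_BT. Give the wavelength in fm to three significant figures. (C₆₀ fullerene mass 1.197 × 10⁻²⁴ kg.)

KE = (3/2)k_BT = 1.5 × 1.381 × 10⁻²³ × 2800 = 5.800 × 10⁻²⁰ J.
p = √(2mKE) = √(2 × 1.197 × 10⁻²⁴ × 5.800 × 10⁻²⁰) = 3.726 × 10⁻²² kg·m/s.
λ = h/p = 1.78 × 10⁻¹² m = 1780 fm.

λ = 1780 fm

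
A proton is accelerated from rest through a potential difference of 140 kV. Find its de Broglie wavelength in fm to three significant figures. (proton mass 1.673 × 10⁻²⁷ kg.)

KE = eV = 1.602 × 10⁻¹⁹ × 1.400 × 10⁵ = 2.243 × 10⁻¹⁴ J.
p = √(2mKE) = √(2 × 1.673 × 10⁻²⁷ × 2.243 × 10⁻¹⁴) = 8.663 × 10⁻²¹ kg·m/s.
λ = h/p = 6.626 × 10⁻³⁴ / 8.663 × 10⁻²¹ = 7.65 × 10⁻¹⁴ m = 76.5 fm.

λ = 76.5 fm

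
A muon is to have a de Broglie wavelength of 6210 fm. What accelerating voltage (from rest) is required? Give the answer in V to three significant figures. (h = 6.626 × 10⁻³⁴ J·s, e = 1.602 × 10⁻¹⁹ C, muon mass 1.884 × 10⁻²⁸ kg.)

p = h/λ = 6.626 × 10⁻³⁴ / 6.210 × 10⁻¹² = 1.067 × 10⁻²² kg·m/s.
KE = p²/(2m) = 3.021 × 10⁻¹⁷ J.
V = KE/e = 3.021 × 10⁻¹⁷ / (1.602 × 10⁻¹⁹) = 189 V.

V = 189 V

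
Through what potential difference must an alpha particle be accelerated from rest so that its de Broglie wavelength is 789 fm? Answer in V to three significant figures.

p = h/λ = 6.626 × 10⁻³⁴ / 7.890 × 10⁻¹³ = 8.398 × 10⁻²² kg·m/s.
KE = p²/(2m) = 5.307 × 10⁻¹⁷ J.
V = KE/2e = 5.307 × 10⁻¹⁷ / (2 × 1.602 × 10⁻¹⁹) = 166 V.

V = 166 V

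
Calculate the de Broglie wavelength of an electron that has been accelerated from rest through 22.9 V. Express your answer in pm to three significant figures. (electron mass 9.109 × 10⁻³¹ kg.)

λ = 256 pm

KE = eV = 1.602 × 10⁻¹⁹ × 22.90 = 3.669 × 10⁻¹⁸ J.
p = √(2mKE) = √(2 × 9.109 × 10⁻³¹ × 3.669 × 10⁻¹⁸) = 2.585 × 10⁻²⁴ kg·m/s.
λ = h/p = 6.626 × 10⁻³⁴ / 2.585 × 10⁻²⁴ = 2.56 × 10⁻¹⁰ m = 256 pm.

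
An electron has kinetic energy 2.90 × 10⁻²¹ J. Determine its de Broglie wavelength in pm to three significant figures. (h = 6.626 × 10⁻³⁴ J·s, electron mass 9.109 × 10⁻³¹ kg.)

p = √(2mKE) = √(2 × 9.109 × 10⁻³¹ × 2.900 × 10⁻²¹) = 7.269 × 10⁻²⁶ kg·m/s.
λ = h/p = 6.626 × 10⁻³⁴ / 7.269 × 10⁻²⁶ = 9.12 × 10⁻⁹ m = 9120 pm.

λ = 9120 pm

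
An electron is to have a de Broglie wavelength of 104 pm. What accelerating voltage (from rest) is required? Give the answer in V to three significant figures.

p = h/λ = 6.626 × 10⁻³⁴ / 1.040 × 10⁻¹⁰ = 6.371 × 10⁻²⁴ kg·m/s.
KE = p²/(2m) = 2.228 × 10⁻¹⁷ J.
V = KE/e = 2.228 × 10⁻¹⁷ / (1.602 × 10⁻¹⁹) = 139 V.

V = 139 V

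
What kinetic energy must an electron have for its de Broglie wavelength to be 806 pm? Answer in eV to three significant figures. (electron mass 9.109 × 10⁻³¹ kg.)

p = h/λ = 6.626 × 10⁻³⁴ / 8.060 × 10⁻¹⁰ = 8.221 × 10⁻²⁵ kg·m/s.
KE = p²/(2m) = (8.221 × 10⁻²⁵)² / (2 × 9.109 × 10⁻³¹) = 3.710 × 10⁻¹⁹ J = 2.32 eV.

KE = 2.32 eV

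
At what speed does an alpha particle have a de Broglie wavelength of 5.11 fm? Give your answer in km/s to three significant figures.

p = h/λ = 6.626 × 10⁻³⁴ / 5.110 × 10⁻¹⁵ = 1.297 × 10⁻¹⁹ kg·m/s.
v = p/m = 1.297 × 10⁻¹⁹ / 6.645 × 10⁻²⁷ = 1.95 × 10⁷ m/s = 1.95 × 10⁴ km/s.

v = 1.95 × 10⁴ km/s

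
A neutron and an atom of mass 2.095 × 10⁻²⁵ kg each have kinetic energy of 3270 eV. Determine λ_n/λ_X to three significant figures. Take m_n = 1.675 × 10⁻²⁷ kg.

λ_n/λ_X = 11.2

At fixed KE, p = √(2mKE) so λ = h/p ∝ 1/√m.
λ_n/λ_X = √(m_X/m_n) = √(2.095 × 10⁻²⁵/1.675 × 10⁻²⁷) = √(125.1) = 11.2.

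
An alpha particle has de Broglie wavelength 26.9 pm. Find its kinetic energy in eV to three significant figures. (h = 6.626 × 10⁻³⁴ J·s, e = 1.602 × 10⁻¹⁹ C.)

p = h/λ = 6.626 × 10⁻³⁴ / 2.690 × 10⁻¹¹ = 2.463 × 10⁻²³ kg·m/s.
KE = p²/(2m) = (2.463 × 10⁻²³)² / (2 × 6.645 × 10⁻²⁷) = 4.565 × 10⁻²⁰ J = 0.285 eV.

KE = 0.285 eV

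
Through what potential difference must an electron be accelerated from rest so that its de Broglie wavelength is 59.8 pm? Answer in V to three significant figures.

V = 421 V

p = h/λ = 6.626 × 10⁻³⁴ / 5.980 × 10⁻¹¹ = 1.108 × 10⁻²³ kg·m/s.
KE = p²/(2m) = 6.739 × 10⁻¹⁷ J.
V = KE/e = 6.739 × 10⁻¹⁷ / (1.602 × 10⁻¹⁹) = 421 V.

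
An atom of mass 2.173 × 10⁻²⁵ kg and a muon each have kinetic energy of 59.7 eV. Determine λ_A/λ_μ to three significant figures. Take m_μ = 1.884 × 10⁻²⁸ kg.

λ_A/λ_μ = 0.0294

At fixed KE, p = √(2mKE) so λ = h/p ∝ 1/√m.
λ_A/λ_μ = √(m_μ/m_A) = √(1.884 × 10⁻²⁸/2.173 × 10⁻²⁵) = √(8.670 × 10⁻⁴) = 0.0294.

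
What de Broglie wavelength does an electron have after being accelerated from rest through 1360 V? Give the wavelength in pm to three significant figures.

λ = 33.3 pm

KE = eV = 1.602 × 10⁻¹⁹ × 1360 = 2.179 × 10⁻¹⁶ J.
p = √(2mKE) = √(2 × 9.109 × 10⁻³¹ × 2.179 × 10⁻¹⁶) = 1.992 × 10⁻²³ kg·m/s.
λ = h/p = 6.626 × 10⁻³⁴ / 1.992 × 10⁻²³ = 3.33 × 10⁻¹¹ m = 33.3 pm.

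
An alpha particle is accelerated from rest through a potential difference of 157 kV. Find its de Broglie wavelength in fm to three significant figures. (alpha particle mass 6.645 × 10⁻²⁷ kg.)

λ = 25.6 fm

KE = 2eV = 2 × 1.602 × 10⁻¹⁹ × 1.570 × 10⁵ = 5.030 × 10⁻¹⁴ J.
p = √(2mKE) = √(2 × 6.645 × 10⁻²⁷ × 5.030 × 10⁻¹⁴) = 2.586 × 10⁻²⁰ kg·m/s.
λ = h/p = 6.626 × 10⁻³⁴ / 2.586 × 10⁻²⁰ = 2.56 × 10⁻¹⁴ m = 25.6 fm.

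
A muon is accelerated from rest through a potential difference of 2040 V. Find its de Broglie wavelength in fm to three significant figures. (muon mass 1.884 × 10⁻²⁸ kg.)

λ = 1890 fm

KE = eV = 1.602 × 10⁻¹⁹ × 2040 = 3.268 × 10⁻¹⁶ J.
p = √(2mKE) = √(2 × 1.884 × 10⁻²⁸ × 3.268 × 10⁻¹⁶) = 3.509 × 10⁻²² kg·m/s.
λ = h/p = 6.626 × 10⁻³⁴ / 3.509 × 10⁻²² = 1.89 × 10⁻¹² m = 1890 fm.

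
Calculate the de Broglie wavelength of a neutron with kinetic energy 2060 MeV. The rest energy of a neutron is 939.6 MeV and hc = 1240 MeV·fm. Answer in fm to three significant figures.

λ = 0.435 fm

Total energy E = KE + m₀c² = 2060 + 939.6 = 2999.6 MeV.
(pc)² = E² − (m₀c²)² = (2999.6)² − (939.6)² = 8.115 × 10⁶ MeV², so pc = 2849 MeV.
λ = hc/(pc) = 1240 MeV·fm / 2849 MeV = 0.435 fm.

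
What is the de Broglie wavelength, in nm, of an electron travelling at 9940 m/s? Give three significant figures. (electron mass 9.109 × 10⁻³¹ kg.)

p = mv = 9.109 × 10⁻³¹ × 9940 = 9.054 × 10⁻²⁷ kg·m/s.
λ = h/p = 6.626 × 10⁻³⁴ / 9.054 × 10⁻²⁷ = 7.32 × 10⁻⁸ m = 73.2 nm.

λ = 73.2 nm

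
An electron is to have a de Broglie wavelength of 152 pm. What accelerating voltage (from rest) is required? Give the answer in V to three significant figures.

p = h/λ = 6.626 × 10⁻³⁴ / 1.520 × 10⁻¹⁰ = 4.359 × 10⁻²⁴ kg·m/s.
KE = p²/(2m) = 1.043 × 10⁻¹⁷ J.
V = KE/e = 1.043 × 10⁻¹⁷ / (1.602 × 10⁻¹⁹) = 65.1 V.

V = 65.1 V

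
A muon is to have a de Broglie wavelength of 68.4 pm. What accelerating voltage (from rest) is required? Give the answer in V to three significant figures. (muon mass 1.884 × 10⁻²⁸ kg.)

p = h/λ = 6.626 × 10⁻³⁴ / 6.840 × 10⁻¹¹ = 9.687 × 10⁻²⁴ kg·m/s.
KE = p²/(2m) = 2.490 × 10⁻¹⁹ J.
V = KE/e = 2.490 × 10⁻¹⁹ / (1.602 × 10⁻¹⁹) = 1.55 V.

V = 1.55 V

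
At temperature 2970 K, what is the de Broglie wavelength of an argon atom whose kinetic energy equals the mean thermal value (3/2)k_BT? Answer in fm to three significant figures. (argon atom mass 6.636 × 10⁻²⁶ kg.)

λ = 7330 fm

KE = (3/2)k_BT = 1.5 × 1.381 × 10⁻²³ × 2970 = 6.152 × 10⁻²⁰ J.
p = √(2mKE) = √(2 × 6.636 × 10⁻²⁶ × 6.152 × 10⁻²⁰) = 9.036 × 10⁻²³ kg·m/s.
λ = h/p = 7.33 × 10⁻¹² m = 7330 fm.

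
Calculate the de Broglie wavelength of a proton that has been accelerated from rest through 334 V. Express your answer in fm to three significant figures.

KE = eV = 1.602 × 10⁻¹⁹ × 334.0 = 5.351 × 10⁻¹⁷ J.
p = √(2mKE) = √(2 × 1.673 × 10⁻²⁷ × 5.351 × 10⁻¹⁷) = 4.231 × 10⁻²² kg·m/s.
λ = h/p = 6.626 × 10⁻³⁴ / 4.231 × 10⁻²² = 1.57 × 10⁻¹² m = 1570 fm.

λ = 1570 fm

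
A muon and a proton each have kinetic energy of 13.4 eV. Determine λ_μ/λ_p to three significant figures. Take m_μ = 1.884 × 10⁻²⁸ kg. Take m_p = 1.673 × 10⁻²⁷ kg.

λ_μ/λ_p = 2.98

At fixed KE, p = √(2mKE) so λ = h/p ∝ 1/√m.
λ_μ/λ_p = √(m_p/m_μ) = √(1.673 × 10⁻²⁷/1.884 × 10⁻²⁸) = √(8.880) = 2.98.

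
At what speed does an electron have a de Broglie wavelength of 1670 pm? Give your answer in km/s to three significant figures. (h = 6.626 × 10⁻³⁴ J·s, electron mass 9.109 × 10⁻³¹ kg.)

v = 436 km/s

p = h/λ = 6.626 × 10⁻³⁴ / 1.670 × 10⁻⁹ = 3.968 × 10⁻²⁵ kg·m/s.
v = p/m = 3.968 × 10⁻²⁵ / 9.109 × 10⁻³¹ = 4.36 × 10⁵ m/s = 436 km/s.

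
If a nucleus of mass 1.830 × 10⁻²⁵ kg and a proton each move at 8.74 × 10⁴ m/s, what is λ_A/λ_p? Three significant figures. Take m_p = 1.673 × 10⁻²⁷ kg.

λ_A/λ_p = 9.14 × 10⁻³

At fixed v, p = mv so λ = h/(mv) ∝ 1/m.
λ_A/λ_p = m_p/m_A = 1.673 × 10⁻²⁷/1.830 × 10⁻²⁵ = 9.14 × 10⁻³.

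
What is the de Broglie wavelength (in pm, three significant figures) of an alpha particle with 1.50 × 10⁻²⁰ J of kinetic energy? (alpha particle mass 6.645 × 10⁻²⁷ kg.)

λ = 46.9 pm

p = √(2mKE) = √(2 × 6.645 × 10⁻²⁷ × 1.500 × 10⁻²⁰) = 1.412 × 10⁻²³ kg·m/s.
λ = h/p = 6.626 × 10⁻³⁴ / 1.412 × 10⁻²³ = 4.69 × 10⁻¹¹ m = 46.9 pm.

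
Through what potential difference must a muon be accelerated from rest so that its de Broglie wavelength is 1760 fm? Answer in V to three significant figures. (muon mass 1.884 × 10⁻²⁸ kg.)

V = 2350 V

p = h/λ = 6.626 × 10⁻³⁴ / 1.760 × 10⁻¹² = 3.765 × 10⁻²² kg·m/s.
KE = p²/(2m) = 3.762 × 10⁻¹⁶ J.
V = KE/e = 3.762 × 10⁻¹⁶ / (1.602 × 10⁻¹⁹) = 2350 V.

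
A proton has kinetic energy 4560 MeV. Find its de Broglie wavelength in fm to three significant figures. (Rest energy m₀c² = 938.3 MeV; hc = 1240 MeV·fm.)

Total energy E = KE + m₀c² = 4560 + 938.3 = 5498.3 MeV.
(pc)² = E² − (m₀c²)² = (5498.3)² − (938.3)² = 2.935 × 10⁷ MeV², so pc = 5418 MeV.
λ = hc/(pc) = 1240 MeV·fm / 5418 MeV = 0.229 fm.

λ = 0.229 fm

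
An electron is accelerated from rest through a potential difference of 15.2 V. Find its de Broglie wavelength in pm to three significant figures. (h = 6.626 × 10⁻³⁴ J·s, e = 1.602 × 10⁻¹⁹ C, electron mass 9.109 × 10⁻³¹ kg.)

KE = eV = 1.602 × 10⁻¹⁹ × 15.20 = 2.435 × 10⁻¹⁸ J.
p = √(2mKE) = √(2 × 9.109 × 10⁻³¹ × 2.435 × 10⁻¹⁸) = 2.106 × 10⁻²⁴ kg·m/s.
λ = h/p = 6.626 × 10⁻³⁴ / 2.106 × 10⁻²⁴ = 3.15 × 10⁻¹⁰ m = 315 pm.

λ = 315 pm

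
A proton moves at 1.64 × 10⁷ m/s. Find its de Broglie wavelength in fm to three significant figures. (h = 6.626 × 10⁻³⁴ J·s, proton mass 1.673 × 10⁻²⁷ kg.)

p = mv = 1.673 × 10⁻²⁷ × 1.64 × 10⁷ = 2.744 × 10⁻²⁰ kg·m/s.
λ = h/p = 6.626 × 10⁻³⁴ / 2.744 × 10⁻²⁰ = 2.41 × 10⁻¹⁴ m = 24.1 fm.

λ = 24.1 fm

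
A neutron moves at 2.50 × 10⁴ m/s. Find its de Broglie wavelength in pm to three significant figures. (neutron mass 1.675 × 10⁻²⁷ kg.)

λ = 15.8 pm

p = mv = 1.675 × 10⁻²⁷ × 2.50 × 10⁴ = 4.188 × 10⁻²³ kg·m/s.
λ = h/p = 6.626 × 10⁻³⁴ / 4.188 × 10⁻²³ = 1.58 × 10⁻¹¹ m = 15.8 pm.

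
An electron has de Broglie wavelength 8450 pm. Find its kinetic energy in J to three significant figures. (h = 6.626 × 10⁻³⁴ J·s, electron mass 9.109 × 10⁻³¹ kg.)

KE = 3.38 × 10⁻²¹ J

p = h/λ = 6.626 × 10⁻³⁴ / 8.450 × 10⁻⁹ = 7.841 × 10⁻²⁶ kg·m/s.
KE = p²/(2m) = (7.841 × 10⁻²⁶)² / (2 × 9.109 × 10⁻³¹) = 3.375 × 10⁻²¹ J = 3.38 × 10⁻²¹ J.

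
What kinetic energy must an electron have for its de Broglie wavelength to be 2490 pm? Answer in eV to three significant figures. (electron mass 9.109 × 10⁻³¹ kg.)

p = h/λ = 6.626 × 10⁻³⁴ / 2.490 × 10⁻⁹ = 2.661 × 10⁻²⁵ kg·m/s.
KE = p²/(2m) = (2.661 × 10⁻²⁵)² / (2 × 9.109 × 10⁻³¹) = 3.887 × 10⁻²⁰ J = 0.243 eV.

KE = 0.243 eV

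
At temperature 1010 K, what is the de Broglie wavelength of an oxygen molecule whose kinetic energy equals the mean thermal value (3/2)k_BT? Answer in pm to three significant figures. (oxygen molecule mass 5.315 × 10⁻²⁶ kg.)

λ = 14.1 pm

KE = (3/2)k_BT = 1.5 × 1.381 × 10⁻²³ × 1010 = 2.092 × 10⁻²⁰ J.
p = √(2mKE) = √(2 × 5.315 × 10⁻²⁶ × 2.092 × 10⁻²⁰) = 4.716 × 10⁻²³ kg·m/s.
λ = h/p = 1.41 × 10⁻¹¹ m = 14.1 pm.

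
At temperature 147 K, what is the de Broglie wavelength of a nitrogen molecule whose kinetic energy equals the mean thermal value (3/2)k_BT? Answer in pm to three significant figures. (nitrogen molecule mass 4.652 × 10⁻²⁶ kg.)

λ = 39.4 pm

KE = (3/2)k_BT = 1.5 × 1.381 × 10⁻²³ × 147 = 3.045 × 10⁻²¹ J.
p = √(2mKE) = √(2 × 4.652 × 10⁻²⁶ × 3.045 × 10⁻²¹) = 1.683 × 10⁻²³ kg·m/s.
λ = h/p = 3.94 × 10⁻¹¹ m = 39.4 pm.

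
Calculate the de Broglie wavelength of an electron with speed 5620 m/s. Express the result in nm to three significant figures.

p = mv = 9.109 × 10⁻³¹ × 5620 = 5.119 × 10⁻²⁷ kg·m/s.
λ = h/p = 6.626 × 10⁻³⁴ / 5.119 × 10⁻²⁷ = 1.29 × 10⁻⁷ m = 129 nm.

λ = 129 nm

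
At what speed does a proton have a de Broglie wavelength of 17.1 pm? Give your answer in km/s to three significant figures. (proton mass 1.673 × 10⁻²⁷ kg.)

p = h/λ = 6.626 × 10⁻³⁴ / 1.710 × 10⁻¹¹ = 3.875 × 10⁻²³ kg·m/s.
v = p/m = 3.875 × 10⁻²³ / 1.673 × 10⁻²⁷ = 2.32 × 10⁴ m/s = 23.2 km/s.

v = 23.2 km/s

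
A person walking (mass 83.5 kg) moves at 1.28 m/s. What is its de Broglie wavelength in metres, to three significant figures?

λ = 6.20 × 10⁻³⁶ m

p = mv = 83.5 × 1.28 = 1.069 × 10² kg·m/s.
λ = h/p = 6.626 × 10⁻³⁴ / 1.069 × 10² = 6.20 × 10⁻³⁶ m.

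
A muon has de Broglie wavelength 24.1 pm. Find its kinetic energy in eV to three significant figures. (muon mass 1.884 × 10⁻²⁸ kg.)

p = h/λ = 6.626 × 10⁻³⁴ / 2.410 × 10⁻¹¹ = 2.749 × 10⁻²³ kg·m/s.
KE = p²/(2m) = (2.749 × 10⁻²³)² / (2 × 1.884 × 10⁻²⁸) = 2.006 × 10⁻¹⁸ J = 12.5 eV.

KE = 12.5 eV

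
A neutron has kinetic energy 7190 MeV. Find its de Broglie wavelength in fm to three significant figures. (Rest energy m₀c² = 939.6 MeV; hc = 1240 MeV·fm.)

Total energy E = KE + m₀c² = 7190 + 939.6 = 8129.6 MeV.
(pc)² = E² − (m₀c²)² = (8129.6)² − (939.6)² = 6.521 × 10⁷ MeV², so pc = 8075 MeV.
λ = hc/(pc) = 1240 MeV·fm / 8075 MeV = 0.154 fm.

λ = 0.154 fm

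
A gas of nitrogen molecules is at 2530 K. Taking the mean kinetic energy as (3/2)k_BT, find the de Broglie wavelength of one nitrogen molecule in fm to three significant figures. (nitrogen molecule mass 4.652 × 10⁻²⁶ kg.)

KE = (3/2)k_BT = 1.5 × 1.381 × 10⁻²³ × 2530 = 5.241 × 10⁻²⁰ J.
p = √(2mKE) = √(2 × 4.652 × 10⁻²⁶ × 5.241 × 10⁻²⁰) = 6.983 × 10⁻²³ kg·m/s.
λ = h/p = 9.49 × 10⁻¹² m = 9490 fm.

λ = 9490 fm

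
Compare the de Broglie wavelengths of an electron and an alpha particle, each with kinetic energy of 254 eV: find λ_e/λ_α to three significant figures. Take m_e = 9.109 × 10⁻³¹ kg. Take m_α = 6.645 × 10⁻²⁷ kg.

At fixed KE, p = √(2mKE) so λ = h/p ∝ 1/√m.
λ_e/λ_α = √(m_α/m_e) = √(6.645 × 10⁻²⁷/9.109 × 10⁻³¹) = √(7295) = 85.4.

λ_e/λ_α = 85.4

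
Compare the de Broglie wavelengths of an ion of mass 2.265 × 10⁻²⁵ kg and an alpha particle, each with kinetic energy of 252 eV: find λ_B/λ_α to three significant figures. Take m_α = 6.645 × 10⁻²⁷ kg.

λ_B/λ_α = 0.171

At fixed KE, p = √(2mKE) so λ = h/p ∝ 1/√m.
λ_B/λ_α = √(m_α/m_B) = √(6.645 × 10⁻²⁷/2.265 × 10⁻²⁵) = √(0.02934) = 0.171.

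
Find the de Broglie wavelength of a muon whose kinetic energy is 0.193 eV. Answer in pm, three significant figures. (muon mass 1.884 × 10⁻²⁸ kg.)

λ = 194 pm

KE = 0.193 eV = 3.092 × 10⁻²⁰ J.
p = √(2mKE) = √(2 × 1.884 × 10⁻²⁸ × 3.092 × 10⁻²⁰) = 3.413 × 10⁻²⁴ kg·m/s.
λ = h/p = 6.626 × 10⁻³⁴ / 3.413 × 10⁻²⁴ = 1.94 × 10⁻¹⁰ m = 194 pm.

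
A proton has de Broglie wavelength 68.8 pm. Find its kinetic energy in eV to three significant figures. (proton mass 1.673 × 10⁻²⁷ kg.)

KE = 0.173 eV

p = h/λ = 6.626 × 10⁻³⁴ / 6.880 × 10⁻¹¹ = 9.631 × 10⁻²⁴ kg·m/s.
KE = p²/(2m) = (9.631 × 10⁻²⁴)² / (2 × 1.673 × 10⁻²⁷) = 2.772 × 10⁻²⁰ J = 0.173 eV.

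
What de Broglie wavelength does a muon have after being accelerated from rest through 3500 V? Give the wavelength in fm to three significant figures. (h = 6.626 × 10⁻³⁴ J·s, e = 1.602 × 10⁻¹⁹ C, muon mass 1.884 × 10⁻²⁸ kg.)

λ = 1440 fm

KE = eV = 1.602 × 10⁻¹⁹ × 3500 = 5.607 × 10⁻¹⁶ J.
p = √(2mKE) = √(2 × 1.884 × 10⁻²⁸ × 5.607 × 10⁻¹⁶) = 4.596 × 10⁻²² kg·m/s.
λ = h/p = 6.626 × 10⁻³⁴ / 4.596 × 10⁻²² = 1.44 × 10⁻¹² m = 1440 fm.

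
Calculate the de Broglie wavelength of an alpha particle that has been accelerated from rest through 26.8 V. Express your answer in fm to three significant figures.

λ = 1960 fm

KE = 2eV = 2 × 1.602 × 10⁻¹⁹ × 26.80 = 8.587 × 10⁻¹⁸ J.
p = √(2mKE) = √(2 × 6.645 × 10⁻²⁷ × 8.587 × 10⁻¹⁸) = 3.378 × 10⁻²² kg·m/s.
λ = h/p = 6.626 × 10⁻³⁴ / 3.378 × 10⁻²² = 1.96 × 10⁻¹² m = 1960 fm.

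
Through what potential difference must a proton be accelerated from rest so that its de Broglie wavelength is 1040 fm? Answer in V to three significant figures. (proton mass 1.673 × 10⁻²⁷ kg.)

p = h/λ = 6.626 × 10⁻³⁴ / 1.040 × 10⁻¹² = 6.371 × 10⁻²² kg·m/s.
KE = p²/(2m) = 1.213 × 10⁻¹⁶ J.
V = KE/e = 1.213 × 10⁻¹⁶ / (1.602 × 10⁻¹⁹) = 757 V.

V = 757 V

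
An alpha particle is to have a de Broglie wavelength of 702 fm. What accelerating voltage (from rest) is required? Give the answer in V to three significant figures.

p = h/λ = 6.626 × 10⁻³⁴ / 7.020 × 10⁻¹³ = 9.439 × 10⁻²² kg·m/s.
KE = p²/(2m) = 6.704 × 10⁻¹⁷ J.
V = KE/2e = 6.704 × 10⁻¹⁷ / (2 × 1.602 × 10⁻¹⁹) = 209 V.

V = 209 V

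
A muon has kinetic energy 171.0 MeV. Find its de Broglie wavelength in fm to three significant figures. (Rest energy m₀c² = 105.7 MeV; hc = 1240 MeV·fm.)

λ = 4.85 fm

Total energy E = KE + m₀c² = 171.0 + 105.7 = 276.7 MeV.
(pc)² = E² − (m₀c²)² = (276.7)² − (105.7)² = 6.539 × 10⁴ MeV², so pc = 255.7 MeV.
λ = hc/(pc) = 1240 MeV·fm / 255.7 MeV = 4.85 fm.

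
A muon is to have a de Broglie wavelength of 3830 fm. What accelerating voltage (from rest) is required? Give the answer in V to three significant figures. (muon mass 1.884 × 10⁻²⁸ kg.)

p = h/λ = 6.626 × 10⁻³⁴ / 3.830 × 10⁻¹² = 1.730 × 10⁻²² kg·m/s.
KE = p²/(2m) = 7.943 × 10⁻¹⁷ J.
V = KE/e = 7.943 × 10⁻¹⁷ / (1.602 × 10⁻¹⁹) = 496 V.

V = 496 V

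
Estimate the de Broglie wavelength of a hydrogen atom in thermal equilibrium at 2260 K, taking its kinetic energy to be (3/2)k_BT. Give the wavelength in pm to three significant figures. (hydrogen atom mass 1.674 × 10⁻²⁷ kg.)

λ = 52.9 pm

KE = (3/2)k_BT = 1.5 × 1.381 × 10⁻²³ × 2260 = 4.682 × 10⁻²⁰ J.
p = √(2mKE) = √(2 × 1.674 × 10⁻²⁷ × 4.682 × 10⁻²⁰) = 1.252 × 10⁻²³ kg·m/s.
λ = h/p = 5.29 × 10⁻¹¹ m = 52.9 pm.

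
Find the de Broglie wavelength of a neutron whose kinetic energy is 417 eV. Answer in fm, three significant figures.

λ = 1400 fm

KE = 417 eV = 6.680 × 10⁻¹⁷ J.
p = √(2mKE) = √(2 × 1.675 × 10⁻²⁷ × 6.680 × 10⁻¹⁷) = 4.731 × 10⁻²² kg·m/s.
λ = h/p = 6.626 × 10⁻³⁴ / 4.731 × 10⁻²² = 1.40 × 10⁻¹² m = 1400 fm.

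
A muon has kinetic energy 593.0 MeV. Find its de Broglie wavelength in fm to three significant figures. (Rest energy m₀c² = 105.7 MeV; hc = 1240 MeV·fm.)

λ = 1.80 fm

Total energy E = KE + m₀c² = 593.0 + 105.7 = 698.7 MeV.
(pc)² = E² − (m₀c²)² = (698.7)² − (105.7)² = 4.770 × 10⁵ MeV², so pc = 690.7 MeV.
λ = hc/(pc) = 1240 MeV·fm / 690.7 MeV = 1.80 fm.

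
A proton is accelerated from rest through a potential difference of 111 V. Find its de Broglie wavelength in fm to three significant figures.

KE = eV = 1.602 × 10⁻¹⁹ × 111.0 = 1.778 × 10⁻¹⁷ J.
p = √(2mKE) = √(2 × 1.673 × 10⁻²⁷ × 1.778 × 10⁻¹⁷) = 2.439 × 10⁻²² kg·m/s.
λ = h/p = 6.626 × 10⁻³⁴ / 2.439 × 10⁻²² = 2.72 × 10⁻¹² m = 2720 fm.

λ = 2720 fm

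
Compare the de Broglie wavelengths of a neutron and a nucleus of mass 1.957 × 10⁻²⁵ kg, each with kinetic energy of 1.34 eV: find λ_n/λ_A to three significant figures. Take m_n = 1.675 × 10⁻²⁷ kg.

At fixed KE, p = √(2mKE) so λ = h/p ∝ 1/√m.
λ_n/λ_A = √(m_A/m_n) = √(1.957 × 10⁻²⁵/1.675 × 10⁻²⁷) = √(116.8) = 10.8.

λ_n/λ_A = 10.8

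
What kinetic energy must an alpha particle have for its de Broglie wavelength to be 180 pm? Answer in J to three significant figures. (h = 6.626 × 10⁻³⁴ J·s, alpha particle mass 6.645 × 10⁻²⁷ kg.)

p = h/λ = 6.626 × 10⁻³⁴ / 1.800 × 10⁻¹⁰ = 3.681 × 10⁻²⁴ kg·m/s.
KE = p²/(2m) = (3.681 × 10⁻²⁴)² / (2 × 6.645 × 10⁻²⁷) = 1.020 × 10⁻²¹ J = 1.02 × 10⁻²¹ J.

KE = 1.02 × 10⁻²¹ J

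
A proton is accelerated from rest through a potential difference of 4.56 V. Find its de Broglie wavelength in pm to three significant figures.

KE = eV = 1.602 × 10⁻¹⁹ × 4.560 = 7.305 × 10⁻¹⁹ J.
p = √(2mKE) = √(2 × 1.673 × 10⁻²⁷ × 7.305 × 10⁻¹⁹) = 4.944 × 10⁻²³ kg·m/s.
λ = h/p = 6.626 × 10⁻³⁴ / 4.944 × 10⁻²³ = 1.34 × 10⁻¹¹ m = 13.4 pm.

λ = 13.4 pm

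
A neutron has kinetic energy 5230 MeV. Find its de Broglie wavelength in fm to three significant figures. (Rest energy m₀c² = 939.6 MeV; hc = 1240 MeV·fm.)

λ = 0.203 fm

Total energy E = KE + m₀c² = 5230 + 939.6 = 6169.6 MeV.
(pc)² = E² − (m₀c²)² = (6169.6)² − (939.6)² = 3.718 × 10⁷ MeV², so pc = 6098 MeV.
λ = hc/(pc) = 1240 MeV·fm / 6098 MeV = 0.203 fm.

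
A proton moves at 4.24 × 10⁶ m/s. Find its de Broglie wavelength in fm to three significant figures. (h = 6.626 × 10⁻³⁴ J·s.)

p = mv = 1.673 × 10⁻²⁷ × 4.24 × 10⁶ = 7.094 × 10⁻²¹ kg·m/s.
λ = h/p = 6.626 × 10⁻³⁴ / 7.094 × 10⁻²¹ = 9.34 × 10⁻¹⁴ m = 93.4 fm.

λ = 93.4 fm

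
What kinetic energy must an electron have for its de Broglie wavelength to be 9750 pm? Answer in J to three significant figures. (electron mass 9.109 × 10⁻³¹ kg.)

KE = 2.54 × 10⁻²¹ J

p = h/λ = 6.626 × 10⁻³⁴ / 9.750 × 10⁻⁹ = 6.796 × 10⁻²⁶ kg·m/s.
KE = p²/(2m) = (6.796 × 10⁻²⁶)² / (2 × 9.109 × 10⁻³¹) = 2.535 × 10⁻²¹ J = 2.54 × 10⁻²¹ J.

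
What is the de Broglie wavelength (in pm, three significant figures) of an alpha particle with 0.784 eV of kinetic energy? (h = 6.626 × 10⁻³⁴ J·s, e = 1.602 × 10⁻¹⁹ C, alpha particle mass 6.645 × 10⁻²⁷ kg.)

λ = 16.2 pm

KE = 0.784 eV = 1.256 × 10⁻¹⁹ J.
p = √(2mKE) = √(2 × 6.645 × 10⁻²⁷ × 1.256 × 10⁻¹⁹) = 4.086 × 10⁻²³ kg·m/s.
λ = h/p = 6.626 × 10⁻³⁴ / 4.086 × 10⁻²³ = 1.62 × 10⁻¹¹ m = 16.2 pm.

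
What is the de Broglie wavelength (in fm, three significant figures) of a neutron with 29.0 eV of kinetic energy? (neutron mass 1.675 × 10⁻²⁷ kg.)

λ = 5310 fm

KE = 29.0 eV = 4.646 × 10⁻¹⁸ J.
p = √(2mKE) = √(2 × 1.675 × 10⁻²⁷ × 4.646 × 10⁻¹⁸) = 1.248 × 10⁻²² kg·m/s.
λ = h/p = 6.626 × 10⁻³⁴ / 1.248 × 10⁻²² = 5.31 × 10⁻¹² m = 5310 fm.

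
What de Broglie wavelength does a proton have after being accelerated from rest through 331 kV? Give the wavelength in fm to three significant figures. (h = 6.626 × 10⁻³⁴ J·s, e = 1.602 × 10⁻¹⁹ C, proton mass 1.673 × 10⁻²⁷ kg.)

λ = 49.7 fm

KE = eV = 1.602 × 10⁻¹⁹ × 3.310 × 10⁵ = 5.303 × 10⁻¹⁴ J.
p = √(2mKE) = √(2 × 1.673 × 10⁻²⁷ × 5.303 × 10⁻¹⁴) = 1.332 × 10⁻²⁰ kg·m/s.
λ = h/p = 6.626 × 10⁻³⁴ / 1.332 × 10⁻²⁰ = 4.97 × 10⁻¹⁴ m = 49.7 fm.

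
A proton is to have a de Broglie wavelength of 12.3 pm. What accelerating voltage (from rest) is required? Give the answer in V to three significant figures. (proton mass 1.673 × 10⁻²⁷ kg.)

V = 5.41 V

p = h/λ = 6.626 × 10⁻³⁴ / 1.230 × 10⁻¹¹ = 5.387 × 10⁻²³ kg·m/s.
KE = p²/(2m) = 8.673 × 10⁻¹⁹ J.
V = KE/e = 8.673 × 10⁻¹⁹ / (1.602 × 10⁻¹⁹) = 5.41 V.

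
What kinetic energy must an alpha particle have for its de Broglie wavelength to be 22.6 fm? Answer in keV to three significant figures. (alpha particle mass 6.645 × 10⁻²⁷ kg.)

KE = 404 keV

p = h/λ = 6.626 × 10⁻³⁴ / 2.260 × 10⁻¹⁴ = 2.932 × 10⁻²⁰ kg·m/s.
KE = p²/(2m) = (2.932 × 10⁻²⁰)² / (2 × 6.645 × 10⁻²⁷) = 6.468 × 10⁻¹⁴ J = 404 keV.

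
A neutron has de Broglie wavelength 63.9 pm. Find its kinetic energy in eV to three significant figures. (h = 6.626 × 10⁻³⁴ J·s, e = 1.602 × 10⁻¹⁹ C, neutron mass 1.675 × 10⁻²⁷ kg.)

p = h/λ = 6.626 × 10⁻³⁴ / 6.390 × 10⁻¹¹ = 1.037 × 10⁻²³ kg·m/s.
KE = p²/(2m) = (1.037 × 10⁻²³)² / (2 × 1.675 × 10⁻²⁷) = 3.210 × 10⁻²⁰ J = 0.200 eV.

KE = 0.200 eV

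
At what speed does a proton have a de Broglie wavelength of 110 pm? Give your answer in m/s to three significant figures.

p = h/λ = 6.626 × 10⁻³⁴ / 1.100 × 10⁻¹⁰ = 6.024 × 10⁻²⁴ kg·m/s.
v = p/m = 6.024 × 10⁻²⁴ / 1.673 × 10⁻²⁷ = 3.60 × 10³ m/s = 3600 m/s.

v = 3600 m/s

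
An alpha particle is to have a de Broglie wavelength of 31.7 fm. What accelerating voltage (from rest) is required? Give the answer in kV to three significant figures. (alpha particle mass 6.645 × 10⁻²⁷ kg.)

V = 103 kV

p = h/λ = 6.626 × 10⁻³⁴ / 3.170 × 10⁻¹⁴ = 2.090 × 10⁻²⁰ kg·m/s.
KE = p²/(2m) = 3.287 × 10⁻¹⁴ J.
V = KE/2e = 3.287 × 10⁻¹⁴ / (2 × 1.602 × 10⁻¹⁹) = 103 kV.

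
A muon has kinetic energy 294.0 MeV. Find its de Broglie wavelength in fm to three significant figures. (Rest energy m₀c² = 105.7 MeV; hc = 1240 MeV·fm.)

Total energy E = KE + m₀c² = 294.0 + 105.7 = 399.7 MeV.
(pc)² = E² − (m₀c²)² = (399.7)² − (105.7)² = 1.486 × 10⁵ MeV², so pc = 385.5 MeV.
λ = hc/(pc) = 1240 MeV·fm / 385.5 MeV = 3.22 fm.

λ = 3.22 fm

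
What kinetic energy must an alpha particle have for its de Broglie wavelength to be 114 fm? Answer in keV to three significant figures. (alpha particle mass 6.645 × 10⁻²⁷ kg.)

p = h/λ = 6.626 × 10⁻³⁴ / 1.140 × 10⁻¹³ = 5.812 × 10⁻²¹ kg·m/s.
KE = p²/(2m) = (5.812 × 10⁻²¹)² / (2 × 6.645 × 10⁻²⁷) = 2.542 × 10⁻¹⁵ J = 15.9 keV.

KE = 15.9 keV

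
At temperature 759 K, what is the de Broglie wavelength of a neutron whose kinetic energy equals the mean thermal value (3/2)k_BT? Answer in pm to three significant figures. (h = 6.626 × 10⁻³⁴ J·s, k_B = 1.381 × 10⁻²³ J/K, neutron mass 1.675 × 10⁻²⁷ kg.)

KE = (3/2)k_BT = 1.5 × 1.381 × 10⁻²³ × 759 = 1.572 × 10⁻²⁰ J.
p = √(2mKE) = √(2 × 1.675 × 10⁻²⁷ × 1.572 × 10⁻²⁰) = 7.257 × 10⁻²⁴ kg·m/s.
λ = h/p = 9.13 × 10⁻¹¹ m = 91.3 pm.

λ = 91.3 pm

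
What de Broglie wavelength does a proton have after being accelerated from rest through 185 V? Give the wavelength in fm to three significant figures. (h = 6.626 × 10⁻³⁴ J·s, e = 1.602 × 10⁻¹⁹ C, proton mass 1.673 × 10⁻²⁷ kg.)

KE = eV = 1.602 × 10⁻¹⁹ × 185.0 = 2.964 × 10⁻¹⁷ J.
p = √(2mKE) = √(2 × 1.673 × 10⁻²⁷ × 2.964 × 10⁻¹⁷) = 3.149 × 10⁻²² kg·m/s.
λ = h/p = 6.626 × 10⁻³⁴ / 3.149 × 10⁻²² = 2.10 × 10⁻¹² m = 2100 fm.

λ = 2100 fm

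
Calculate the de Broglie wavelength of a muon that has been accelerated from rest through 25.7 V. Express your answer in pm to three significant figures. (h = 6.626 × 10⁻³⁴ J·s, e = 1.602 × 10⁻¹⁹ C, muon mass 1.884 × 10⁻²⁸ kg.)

λ = 16.8 pm

KE = eV = 1.602 × 10⁻¹⁹ × 25.70 = 4.117 × 10⁻¹⁸ J.
p = √(2mKE) = √(2 × 1.884 × 10⁻²⁸ × 4.117 × 10⁻¹⁸) = 3.939 × 10⁻²³ kg·m/s.
λ = h/p = 6.626 × 10⁻³⁴ / 3.939 × 10⁻²³ = 1.68 × 10⁻¹¹ m = 16.8 pm.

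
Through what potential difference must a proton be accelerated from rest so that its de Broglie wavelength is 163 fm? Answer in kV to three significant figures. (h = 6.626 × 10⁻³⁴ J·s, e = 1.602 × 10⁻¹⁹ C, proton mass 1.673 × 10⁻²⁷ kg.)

p = h/λ = 6.626 × 10⁻³⁴ / 1.630 × 10⁻¹³ = 4.065 × 10⁻²¹ kg·m/s.
KE = p²/(2m) = 4.939 × 10⁻¹⁵ J.
V = KE/e = 4.939 × 10⁻¹⁵ / (1.602 × 10⁻¹⁹) = 30.8 kV.

V = 30.8 kV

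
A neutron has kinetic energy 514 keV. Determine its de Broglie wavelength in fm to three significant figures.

KE = 514 keV = 8.234 × 10⁻¹⁴ J.
p = √(2mKE) = √(2 × 1.675 × 10⁻²⁷ × 8.234 × 10⁻¹⁴) = 1.661 × 10⁻²⁰ kg·m/s.
λ = h/p = 6.626 × 10⁻³⁴ / 1.661 × 10⁻²⁰ = 3.99 × 10⁻¹⁴ m = 39.9 fm.

λ = 39.9 fm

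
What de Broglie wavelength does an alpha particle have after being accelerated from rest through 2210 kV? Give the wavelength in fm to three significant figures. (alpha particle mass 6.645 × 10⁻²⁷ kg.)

λ = 6.83 fm

KE = 2eV = 2 × 1.602 × 10⁻¹⁹ × 2.210 × 10⁶ = 7.081 × 10⁻¹³ J.
p = √(2mKE) = √(2 × 6.645 × 10⁻²⁷ × 7.081 × 10⁻¹³) = 9.701 × 10⁻²⁰ kg·m/s.
λ = h/p = 6.626 × 10⁻³⁴ / 9.701 × 10⁻²⁰ = 6.83 × 10⁻¹⁵ m = 6.83 fm.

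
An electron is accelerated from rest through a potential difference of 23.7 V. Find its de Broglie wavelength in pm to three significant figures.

λ = 252 pm

KE = eV = 1.602 × 10⁻¹⁹ × 23.70 = 3.797 × 10⁻¹⁸ J.
p = √(2mKE) = √(2 × 9.109 × 10⁻³¹ × 3.797 × 10⁻¹⁸) = 2.630 × 10⁻²⁴ kg·m/s.
λ = h/p = 6.626 × 10⁻³⁴ / 2.630 × 10⁻²⁴ = 2.52 × 10⁻¹⁰ m = 252 pm.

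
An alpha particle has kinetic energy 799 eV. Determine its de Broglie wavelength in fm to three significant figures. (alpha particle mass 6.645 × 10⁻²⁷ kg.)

KE = 799 eV = 1.280 × 10⁻¹⁶ J.
p = √(2mKE) = √(2 × 6.645 × 10⁻²⁷ × 1.280 × 10⁻¹⁶) = 1.304 × 10⁻²¹ kg·m/s.
λ = h/p = 6.626 × 10⁻³⁴ / 1.304 × 10⁻²¹ = 5.08 × 10⁻¹³ m = 508 fm.

λ = 508 fm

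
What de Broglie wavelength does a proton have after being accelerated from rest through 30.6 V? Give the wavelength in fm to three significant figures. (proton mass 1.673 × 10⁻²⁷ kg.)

KE = eV = 1.602 × 10⁻¹⁹ × 30.60 = 4.902 × 10⁻¹⁸ J.
p = √(2mKE) = √(2 × 1.673 × 10⁻²⁷ × 4.902 × 10⁻¹⁸) = 1.281 × 10⁻²² kg·m/s.
λ = h/p = 6.626 × 10⁻³⁴ / 1.281 × 10⁻²² = 5.17 × 10⁻¹² m = 5170 fm.

λ = 5170 fm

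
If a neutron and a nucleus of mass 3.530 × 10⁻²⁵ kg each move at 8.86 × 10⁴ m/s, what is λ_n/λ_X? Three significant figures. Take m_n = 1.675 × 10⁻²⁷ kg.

λ_n/λ_X = 211

At fixed v, p = mv so λ = h/(mv) ∝ 1/m.
λ_n/λ_X = m_X/m_n = 3.530 × 10⁻²⁵/1.675 × 10⁻²⁷ = 211.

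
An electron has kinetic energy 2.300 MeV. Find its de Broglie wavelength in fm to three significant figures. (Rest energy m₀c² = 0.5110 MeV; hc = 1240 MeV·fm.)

Total energy E = KE + m₀c² = 2.300 + 0.5110 = 2.8110 MeV.
(pc)² = E² − (m₀c²)² = (2.8110)² − (0.5110)² = 7.641 MeV², so pc = 2.764 MeV.
λ = hc/(pc) = 1240 MeV·fm / 2.764 MeV = 449 fm.

λ = 449 fm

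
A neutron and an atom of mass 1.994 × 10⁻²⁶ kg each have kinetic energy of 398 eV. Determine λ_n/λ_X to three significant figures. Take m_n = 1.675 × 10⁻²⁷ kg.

λ_n/λ_X = 3.45

At fixed KE, p = √(2mKE) so λ = h/p ∝ 1/√m.
λ_n/λ_X = √(m_X/m_n) = √(1.994 × 10⁻²⁶/1.675 × 10⁻²⁷) = √(11.90) = 3.45.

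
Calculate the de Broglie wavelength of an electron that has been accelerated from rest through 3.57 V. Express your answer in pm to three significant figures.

KE = eV = 1.602 × 10⁻¹⁹ × 3.570 = 5.719 × 10⁻¹⁹ J.
p = √(2mKE) = √(2 × 9.109 × 10⁻³¹ × 5.719 × 10⁻¹⁹) = 1.021 × 10⁻²⁴ kg·m/s.
λ = h/p = 6.626 × 10⁻³⁴ / 1.021 × 10⁻²⁴ = 6.49 × 10⁻¹⁰ m = 649 pm.

λ = 649 pm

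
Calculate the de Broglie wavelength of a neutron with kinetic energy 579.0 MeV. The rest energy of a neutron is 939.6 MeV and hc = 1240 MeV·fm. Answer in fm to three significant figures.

Total energy E = KE + m₀c² = 579.0 + 939.6 = 1518.6 MeV.
(pc)² = E² − (m₀c²)² = (1518.6)² − (939.6)² = 1.423 × 10⁶ MeV², so pc = 1193 MeV.
λ = hc/(pc) = 1240 MeV·fm / 1193 MeV = 1.04 fm.

λ = 1.04 fm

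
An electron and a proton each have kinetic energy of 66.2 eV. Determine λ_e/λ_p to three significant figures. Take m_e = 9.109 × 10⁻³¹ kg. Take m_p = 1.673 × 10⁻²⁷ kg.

λ_e/λ_p = 42.9

At fixed KE, p = √(2mKE) so λ = h/p ∝ 1/√m.
λ_e/λ_p = √(m_p/m_e) = √(1.673 × 10⁻²⁷/9.109 × 10⁻³¹) = √(1837) = 42.9.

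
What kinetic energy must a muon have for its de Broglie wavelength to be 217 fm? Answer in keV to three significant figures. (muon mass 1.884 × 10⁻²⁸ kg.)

KE = 154 keV

p = h/λ = 6.626 × 10⁻³⁴ / 2.170 × 10⁻¹³ = 3.053 × 10⁻²¹ kg·m/s.
KE = p²/(2m) = (3.053 × 10⁻²¹)² / (2 × 1.884 × 10⁻²⁸) = 2.474 × 10⁻¹⁴ J = 154 keV.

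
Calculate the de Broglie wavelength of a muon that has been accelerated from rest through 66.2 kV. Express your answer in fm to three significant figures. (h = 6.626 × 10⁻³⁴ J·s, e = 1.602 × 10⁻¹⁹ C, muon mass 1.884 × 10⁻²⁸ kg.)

KE = eV = 1.602 × 10⁻¹⁹ × 6.620 × 10⁴ = 1.061 × 10⁻¹⁴ J.
p = √(2mKE) = √(2 × 1.884 × 10⁻²⁸ × 1.061 × 10⁻¹⁴) = 1.999 × 10⁻²¹ kg·m/s.
λ = h/p = 6.626 × 10⁻³⁴ / 1.999 × 10⁻²¹ = 3.31 × 10⁻¹³ m = 331 fm.

λ = 331 fm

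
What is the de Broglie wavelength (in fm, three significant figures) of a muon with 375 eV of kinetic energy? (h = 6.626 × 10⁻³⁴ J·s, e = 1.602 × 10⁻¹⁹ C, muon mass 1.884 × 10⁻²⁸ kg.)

λ = 4400 fm

KE = 375 eV = 6.008 × 10⁻¹⁷ J.
p = √(2mKE) = √(2 × 1.884 × 10⁻²⁸ × 6.008 × 10⁻¹⁷) = 1.505 × 10⁻²² kg·m/s.
λ = h/p = 6.626 × 10⁻³⁴ / 1.505 × 10⁻²² = 4.40 × 10⁻¹² m = 4400 fm.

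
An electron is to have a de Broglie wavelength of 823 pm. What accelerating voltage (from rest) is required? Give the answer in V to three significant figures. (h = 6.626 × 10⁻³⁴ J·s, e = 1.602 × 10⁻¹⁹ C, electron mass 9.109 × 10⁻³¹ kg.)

p = h/λ = 6.626 × 10⁻³⁴ / 8.230 × 10⁻¹⁰ = 8.051 × 10⁻²⁵ kg·m/s.
KE = p²/(2m) = 3.558 × 10⁻¹⁹ J.
V = KE/e = 3.558 × 10⁻¹⁹ / (1.602 × 10⁻¹⁹) = 2.22 V.

V = 2.22 V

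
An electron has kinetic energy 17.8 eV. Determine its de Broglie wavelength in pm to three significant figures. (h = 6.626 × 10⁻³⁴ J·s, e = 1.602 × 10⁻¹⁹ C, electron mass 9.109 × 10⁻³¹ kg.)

KE = 17.8 eV = 2.852 × 10⁻¹⁸ J.
p = √(2mKE) = √(2 × 9.109 × 10⁻³¹ × 2.852 × 10⁻¹⁸) = 2.279 × 10⁻²⁴ kg·m/s.
λ = h/p = 6.626 × 10⁻³⁴ / 2.279 × 10⁻²⁴ = 2.91 × 10⁻¹⁰ m = 291 pm.

λ = 291 pm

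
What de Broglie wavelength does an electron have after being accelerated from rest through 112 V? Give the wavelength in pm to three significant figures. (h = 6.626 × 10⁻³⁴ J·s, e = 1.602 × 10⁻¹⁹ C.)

KE = eV = 1.602 × 10⁻¹⁹ × 112.0 = 1.794 × 10⁻¹⁷ J.
p = √(2mKE) = √(2 × 9.109 × 10⁻³¹ × 1.794 × 10⁻¹⁷) = 5.717 × 10⁻²⁴ kg·m/s.
λ = h/p = 6.626 × 10⁻³⁴ / 5.717 × 10⁻²⁴ = 1.16 × 10⁻¹⁰ m = 116 pm.

λ = 116 pm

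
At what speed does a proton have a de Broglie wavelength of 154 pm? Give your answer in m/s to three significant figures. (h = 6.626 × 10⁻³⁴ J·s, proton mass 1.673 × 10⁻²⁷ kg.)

v = 2570 m/s

p = h/λ = 6.626 × 10⁻³⁴ / 1.540 × 10⁻¹⁰ = 4.303 × 10⁻²⁴ kg·m/s.
v = p/m = 4.303 × 10⁻²⁴ / 1.673 × 10⁻²⁷ = 2.57 × 10³ m/s = 2570 m/s.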